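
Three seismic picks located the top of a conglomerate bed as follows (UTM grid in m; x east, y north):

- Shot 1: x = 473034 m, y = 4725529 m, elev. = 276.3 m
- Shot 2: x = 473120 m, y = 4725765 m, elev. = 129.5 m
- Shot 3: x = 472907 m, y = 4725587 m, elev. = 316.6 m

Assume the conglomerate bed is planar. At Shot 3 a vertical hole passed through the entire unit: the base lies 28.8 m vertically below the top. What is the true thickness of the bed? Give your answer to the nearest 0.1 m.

23.9 m

Two edge vectors: Shot 1→Shot 2 = (86, 236, -146.8), Shot 1→Shot 3 = (-127, 58, 40.3).
Normal n = (Shot 1→Shot 2) × (Shot 1→Shot 3) = (18025.2, 15177.8, 34960).
So ∂z/∂x = −n_x/n_z = −0.51559 and ∂z/∂y = −n_y/n_z = −0.43415.
|∇z| = √(a²+b²) = 0.67403, so dip δ = arctan(0.67403) = 33.98°.
True thickness = vertical thickness × cos δ = 28.8 × cos 33.98° = 23.9 m.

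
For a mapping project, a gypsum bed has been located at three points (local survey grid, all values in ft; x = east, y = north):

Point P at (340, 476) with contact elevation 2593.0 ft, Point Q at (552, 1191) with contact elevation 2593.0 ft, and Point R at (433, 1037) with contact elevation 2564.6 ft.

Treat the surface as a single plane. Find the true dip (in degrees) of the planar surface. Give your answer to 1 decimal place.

22.0°

Let the plane be z = a·x + b·y + c.
Point Q−Point P: 212a + 715b = 0;  Point R−Point P: 93a + 561b = −28.4.
Solving gives a = 0.38725, b = −0.11482.
Gradient magnitude |∇z| = √(a² + b²) = √(0.14996 + 0.01318) = 0.40391.
True dip = arctan(0.40391) = 22.0°, dipping toward WNW (azimuth ≈ 287°).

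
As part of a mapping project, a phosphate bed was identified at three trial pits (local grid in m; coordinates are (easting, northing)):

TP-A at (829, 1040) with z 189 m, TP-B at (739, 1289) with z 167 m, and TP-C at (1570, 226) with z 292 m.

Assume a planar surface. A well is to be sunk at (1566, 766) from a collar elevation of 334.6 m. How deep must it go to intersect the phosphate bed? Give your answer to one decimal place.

77.0 m

Let the plane be z = a·E + b·N + c.
TP-B−TP-A: −90a + 249b = −22;  TP-C−TP-A: 741a − 814b = 103.
Solving gives a = 0.069565, b = −0.063210.
Then c = 189 − a·829 − b·1040 = 197.07.
At (1566, 766): z_contact = 108.94 − 48.42 + 197.07 = 257.59 m.
Depth below ground = 334.6 − 257.59 = 77.0 m.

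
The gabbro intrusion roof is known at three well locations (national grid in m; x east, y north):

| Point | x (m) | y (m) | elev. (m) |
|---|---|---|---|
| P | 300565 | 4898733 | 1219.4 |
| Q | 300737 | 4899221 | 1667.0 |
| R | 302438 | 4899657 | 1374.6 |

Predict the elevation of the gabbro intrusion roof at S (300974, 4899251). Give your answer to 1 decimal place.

Let the plane be z = a·x + b·y + c.
Q−P: 172a + 488b = 447.6;  R−P: 1873a + 924b = 155.2.
Solving gives a = −0.447419666, b = 1.074910210.
Then c = 1219.4 − a·300565 − b·4898733 = −5130000.03.
At (300974, 4899251): z = −134661.7 + 5266254.9 − 5130000.03 = 1593.2 m.

1593.2 m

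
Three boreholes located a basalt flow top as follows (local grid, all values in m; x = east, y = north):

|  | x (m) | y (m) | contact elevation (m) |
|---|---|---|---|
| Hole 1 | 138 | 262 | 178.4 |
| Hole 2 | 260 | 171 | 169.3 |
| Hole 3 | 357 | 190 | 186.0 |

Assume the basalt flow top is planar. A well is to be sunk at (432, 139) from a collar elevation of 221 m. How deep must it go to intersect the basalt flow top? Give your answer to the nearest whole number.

Let the plane be z = a·x + b·y + c.
Hole 2−Hole 1: 122a − 91b = −9.1;  Hole 3−Hole 1: 219a − 72b = 7.6.
Solving gives a = 0.12084, b = 0.26201.
Then c = 178.4 − a·138 − b·262 = 93.08.
At (432, 139): z_contact = 52.2 + 36.4 + 93.08 = 181.7 m.
Depth below ground = 221 − 181.7 = 39 m.

39 m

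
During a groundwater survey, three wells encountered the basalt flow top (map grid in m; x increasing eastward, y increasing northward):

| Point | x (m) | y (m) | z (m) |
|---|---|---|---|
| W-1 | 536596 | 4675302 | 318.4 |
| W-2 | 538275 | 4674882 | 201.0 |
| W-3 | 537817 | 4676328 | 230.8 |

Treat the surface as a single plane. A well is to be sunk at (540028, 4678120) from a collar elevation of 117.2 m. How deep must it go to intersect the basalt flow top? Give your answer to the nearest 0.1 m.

Two edge vectors: W-1→W-2 = (1679, -420, -117.4), W-1→W-3 = (1221, 1026, -87.6).
Normal n = (W-1→W-2) × (W-1→W-3) = (157244.4, 3735, 2235474).
So ∂z/∂x = −n_x/n_z = −0.070340518 and ∂z/∂y = −n_y/n_z = −0.001670787.
Intercept c from W-1: 318.4 + 37744.44 + 7811.43 = 45874.27.
At (540028, 4678120): z_contact = −37985.85 − 7816.14 + 45874.27 = 72.28 m.
Depth below ground = 117.2 − 72.28 = 44.9 m.

44.9 m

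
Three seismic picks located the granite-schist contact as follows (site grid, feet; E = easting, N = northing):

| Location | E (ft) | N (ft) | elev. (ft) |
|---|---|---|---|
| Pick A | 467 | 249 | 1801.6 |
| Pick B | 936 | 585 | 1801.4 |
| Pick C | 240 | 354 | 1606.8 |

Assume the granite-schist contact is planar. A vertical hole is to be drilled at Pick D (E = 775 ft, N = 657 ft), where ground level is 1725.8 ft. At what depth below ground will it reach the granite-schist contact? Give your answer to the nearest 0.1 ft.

Two edge vectors: Pick A→Pick B = (469, 336, -0.2), Pick A→Pick C = (-227, 105, -194.8).
Normal n = (Pick A→Pick B) × (Pick A→Pick C) = (-65431.8, 91406.6, 125517).
So ∂z/∂E = −n_x/n_z = 0.52130 and ∂z/∂N = −n_y/n_z = −0.72824.
Intercept c from Pick A: 1801.6 − 243.45 + 181.33 = 1739.49.
At (775, 657): z_contact = 404.01 − 478.45 + 1739.49 = 1665.04 ft.
Depth below ground = 1725.8 − 1665.04 = 60.8 ft.

60.8 ft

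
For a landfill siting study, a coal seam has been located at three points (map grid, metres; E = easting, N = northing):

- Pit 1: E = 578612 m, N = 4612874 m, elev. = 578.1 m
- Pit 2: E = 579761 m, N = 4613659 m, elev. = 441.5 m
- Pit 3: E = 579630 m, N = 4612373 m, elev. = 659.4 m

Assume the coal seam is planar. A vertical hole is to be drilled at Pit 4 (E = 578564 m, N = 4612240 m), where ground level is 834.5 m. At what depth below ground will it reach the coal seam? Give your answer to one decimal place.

149.0 m

Let the plane be z = a·E + b·N + c.
Pit 2−Pit 1: 1149a + 785b = −136.6;  Pit 3−Pit 1: 1018a − 501b = 81.3.
Solving gives a = −0.003357703, b = −0.169098088.
Then c = 578.1 − a·578612 − b·4612874 = 782549.08.
At (578564, 4612240): z_contact = −1942.65 − 779920.96 + 782549.08 = 685.47 m.
Depth below ground = 834.5 − 685.47 = 149.0 m.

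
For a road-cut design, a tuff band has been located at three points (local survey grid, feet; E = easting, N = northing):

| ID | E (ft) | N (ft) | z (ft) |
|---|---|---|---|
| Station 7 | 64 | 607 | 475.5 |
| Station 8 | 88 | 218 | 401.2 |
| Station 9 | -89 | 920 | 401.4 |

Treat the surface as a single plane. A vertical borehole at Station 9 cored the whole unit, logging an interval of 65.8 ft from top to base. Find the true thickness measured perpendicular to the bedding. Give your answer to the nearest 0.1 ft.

45.8 ft

Two edge vectors: Station 7→Station 8 = (24, -389, -74.3), Station 7→Station 9 = (-153, 313, -74.1).
Normal n = (Station 7→Station 8) × (Station 7→Station 9) = (52080.8, 13146.3, -52005).
So ∂z/∂E = −n_x/n_z = 1.00146 and ∂z/∂N = −n_y/n_z = 0.25279.
|∇z| = √(a²+b²) = 1.03287, so dip δ = arctan(1.03287) = 45.93°.
True thickness = vertical thickness × cos δ = 65.8 × cos 45.93° = 45.8 ft.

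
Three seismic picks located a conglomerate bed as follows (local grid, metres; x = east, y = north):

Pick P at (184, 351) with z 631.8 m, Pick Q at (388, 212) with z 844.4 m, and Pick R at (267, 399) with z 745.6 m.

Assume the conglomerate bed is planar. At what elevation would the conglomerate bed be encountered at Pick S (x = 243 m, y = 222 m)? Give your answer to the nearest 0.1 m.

Two edge vectors: Pick P→Pick Q = (204, -139, 212.6), Pick P→Pick R = (83, 48, 113.8).
Normal n = (Pick P→Pick Q) × (Pick P→Pick R) = (-26023, -5569.4, 21329).
So ∂z/∂x = −n_x/n_z = 1.22008 and ∂z/∂y = −n_y/n_z = 0.26112.
Intercept c from Pick P: 631.8 − 224.49 − 91.65 = 315.65.
At (243, 222): z = 296.5 + 58.0 + 315.65 = 670.1 m.

670.1 m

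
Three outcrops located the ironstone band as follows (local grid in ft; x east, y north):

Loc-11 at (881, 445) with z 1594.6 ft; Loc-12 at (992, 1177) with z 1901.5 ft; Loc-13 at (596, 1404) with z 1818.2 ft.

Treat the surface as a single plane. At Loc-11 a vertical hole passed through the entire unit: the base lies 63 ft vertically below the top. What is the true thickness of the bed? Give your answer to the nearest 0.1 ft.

Let the plane be z = a·x + b·y + c.
Loc-12−Loc-11: 111a + 732b = 306.9;  Loc-13−Loc-11: −285a + 959b = 223.6.
Solving gives a = 0.41465, b = 0.35639.
|∇z| = √(a²+b²) = 0.54676, so dip δ = arctan(0.54676) = 28.67°.
True thickness = vertical thickness × cos δ = 63 × cos 28.67° = 55.3 ft.

55.3 ft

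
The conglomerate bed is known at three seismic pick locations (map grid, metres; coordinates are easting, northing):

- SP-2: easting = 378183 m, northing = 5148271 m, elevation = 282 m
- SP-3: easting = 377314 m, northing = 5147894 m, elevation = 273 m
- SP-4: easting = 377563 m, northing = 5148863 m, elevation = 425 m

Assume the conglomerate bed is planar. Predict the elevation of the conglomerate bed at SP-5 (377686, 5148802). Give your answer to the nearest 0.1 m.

406.4 m

Let the plane be z = a·easting + b·northing + c.
SP-3−SP-2: −869a − 377b = −9;  SP-4−SP-2: −620a + 592b = 143.
Solving gives a = −0.064934214, b = 0.173548627.
Then c = 282 − a·378183 − b·5148271 = −868636.35.
At (377686, 5148802): z = −24524.7 + 893567.5 − 868636.35 = 406.4 m.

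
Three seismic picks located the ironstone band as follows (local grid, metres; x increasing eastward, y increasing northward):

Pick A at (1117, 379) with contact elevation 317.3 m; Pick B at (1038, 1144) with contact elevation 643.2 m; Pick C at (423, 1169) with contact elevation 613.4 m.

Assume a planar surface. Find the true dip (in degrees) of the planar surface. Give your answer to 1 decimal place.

23.6°

Two edge vectors: Pick A→Pick B = (-79, 765, 325.9), Pick A→Pick C = (-694, 790, 296.1).
Normal n = (Pick A→Pick B) × (Pick A→Pick C) = (-30944.5, -202782.7, 468500).
So ∂z/∂x = −n_x/n_z = 0.06605 and ∂z/∂y = −n_y/n_z = 0.43283.
Gradient magnitude |∇z| = √(a² + b²) = √(0.00436 + 0.18735) = 0.43784.
True dip = arctan(0.43784) = 23.6°, dipping toward S (azimuth ≈ 189°).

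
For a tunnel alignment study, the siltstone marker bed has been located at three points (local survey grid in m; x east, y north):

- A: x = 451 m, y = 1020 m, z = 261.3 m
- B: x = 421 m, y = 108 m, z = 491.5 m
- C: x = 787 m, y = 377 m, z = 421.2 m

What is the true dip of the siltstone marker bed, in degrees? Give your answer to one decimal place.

Let the plane be z = a·x + b·y + c.
B−A: −30a − 912b = 230.2;  C−A: 336a − 643b = 159.9.
Solving gives a = −0.00672, b = −0.25219.
Gradient magnitude |∇z| = √(a² + b²) = √(0.00005 + 0.06360) = 0.25228.
True dip = arctan(0.25228) = 14.2°, dipping toward N (azimuth ≈ 002°).

14.2°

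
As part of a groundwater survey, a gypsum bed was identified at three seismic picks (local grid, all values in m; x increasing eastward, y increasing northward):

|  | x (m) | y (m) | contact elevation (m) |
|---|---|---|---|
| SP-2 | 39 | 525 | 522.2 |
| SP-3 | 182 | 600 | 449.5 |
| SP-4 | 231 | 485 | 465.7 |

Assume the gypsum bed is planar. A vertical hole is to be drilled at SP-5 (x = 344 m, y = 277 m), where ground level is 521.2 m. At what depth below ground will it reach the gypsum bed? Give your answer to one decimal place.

34.9 m

Two edge vectors: SP-2→SP-3 = (143, 75, -72.7), SP-2→SP-4 = (192, -40, -56.5).
Normal n = (SP-2→SP-3) × (SP-2→SP-4) = (-7145.5, -5878.9, -20120).
So ∂z/∂x = −n_x/n_z = −0.35514 and ∂z/∂y = −n_y/n_z = −0.29219.
Intercept c from SP-2: 522.2 + 13.85 + 153.40 = 689.45.
At (344, 277): z_contact = −122.17 − 80.94 + 689.45 = 486.34 m.
Depth below ground = 521.2 − 486.34 = 34.9 m.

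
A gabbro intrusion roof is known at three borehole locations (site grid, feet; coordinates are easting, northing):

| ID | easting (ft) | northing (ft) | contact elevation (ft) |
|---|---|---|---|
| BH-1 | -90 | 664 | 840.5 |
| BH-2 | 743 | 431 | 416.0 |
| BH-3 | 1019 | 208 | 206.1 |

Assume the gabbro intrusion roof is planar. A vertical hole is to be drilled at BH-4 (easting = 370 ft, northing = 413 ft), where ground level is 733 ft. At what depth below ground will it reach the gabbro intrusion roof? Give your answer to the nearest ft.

Two edge vectors: BH-1→BH-2 = (833, -233, -424.5), BH-1→BH-3 = (1109, -456, -634.4).
Normal n = (BH-1→BH-2) × (BH-1→BH-3) = (-45756.8, 57684.7, -121451).
So ∂z/∂easting = −n_x/n_z = −0.37675 and ∂z/∂northing = −n_y/n_z = 0.47496.
Intercept c from BH-1: 840.5 − 33.91 − 315.38 = 491.22.
At (370, 413): z_contact = −139.4 + 196.2 + 491.22 = 548.0 ft.
Depth below ground = 733 − 548.0 = 185 ft.

185 ft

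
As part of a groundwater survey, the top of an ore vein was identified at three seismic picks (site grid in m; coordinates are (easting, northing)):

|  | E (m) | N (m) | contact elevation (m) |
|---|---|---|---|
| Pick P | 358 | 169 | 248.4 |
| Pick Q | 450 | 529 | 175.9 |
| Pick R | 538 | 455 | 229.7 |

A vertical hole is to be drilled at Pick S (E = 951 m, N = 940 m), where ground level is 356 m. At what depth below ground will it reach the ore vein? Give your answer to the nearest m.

119 m

Let the plane be z = a·E + b·N + c.
Pick Q−Pick P: 92a + 360b = −72.5;  Pick R−Pick P: 180a + 286b = −18.7.
Solving gives a = 0.36383, b = −0.29437.
Then c = 248.4 − a·358 − b·169 = 167.90.
At (951, 940): z_contact = 346.0 − 276.7 + 167.90 = 237.2 m.
Depth below ground = 356 − 237.2 = 119 m.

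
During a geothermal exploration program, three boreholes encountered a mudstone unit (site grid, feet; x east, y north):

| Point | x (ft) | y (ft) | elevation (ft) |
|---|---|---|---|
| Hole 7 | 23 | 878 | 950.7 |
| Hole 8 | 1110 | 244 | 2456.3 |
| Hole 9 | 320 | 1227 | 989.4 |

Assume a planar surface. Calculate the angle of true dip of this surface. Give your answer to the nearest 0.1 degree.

50.3°

Let the plane be z = a·x + b·y + c.
Hole 8−Hole 7: 1087a − 634b = 1505.6;  Hole 9−Hole 7: 297a + 349b = 38.7.
Solving gives a = 0.96887, b = −0.71362.
Gradient magnitude |∇z| = √(a² + b²) = √(0.93871 + 0.50926) = 1.20332.
True dip = arctan(1.20332) = 50.3°, dipping toward NW (azimuth ≈ 306°).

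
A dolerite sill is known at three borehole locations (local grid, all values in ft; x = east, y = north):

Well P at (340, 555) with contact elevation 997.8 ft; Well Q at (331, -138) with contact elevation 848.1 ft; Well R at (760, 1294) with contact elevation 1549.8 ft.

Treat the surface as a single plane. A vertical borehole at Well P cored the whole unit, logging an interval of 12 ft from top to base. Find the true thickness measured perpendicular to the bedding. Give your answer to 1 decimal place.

Let the plane be z = a·x + b·y + c.
Well Q−Well P: −9a − 693b = −149.7;  Well R−Well P: 420a + 739b = 552.
Solving gives a = 0.95604, b = 0.20360.
|∇z| = √(a²+b²) = 0.97748, so dip δ = arctan(0.97748) = 44.35°.
True thickness = vertical thickness × cos δ = 12 × cos 44.35° = 8.6 ft.

8.6 ft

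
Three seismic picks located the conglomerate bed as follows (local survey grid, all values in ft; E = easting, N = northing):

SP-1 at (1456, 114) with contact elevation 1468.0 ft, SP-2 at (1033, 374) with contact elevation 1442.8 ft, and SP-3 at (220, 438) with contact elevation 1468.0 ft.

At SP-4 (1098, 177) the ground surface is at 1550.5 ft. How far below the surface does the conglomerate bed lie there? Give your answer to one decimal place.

Two edge vectors: SP-1→SP-2 = (-423, 260, -25.2), SP-1→SP-3 = (-1236, 324, 0).
Normal n = (SP-1→SP-2) × (SP-1→SP-3) = (8164.8, 31147.2, 184308).
So ∂z/∂E = −n_x/n_z = −0.044300 and ∂z/∂N = −n_y/n_z = −0.168995.
Intercept c from SP-1: 1468 + 64.50 + 19.27 = 1551.77.
At (1098, 177): z_contact = −48.64 − 29.91 + 1551.77 = 1473.21 ft.
Depth below ground = 1550.5 − 1473.21 = 77.3 ft.

77.3 ft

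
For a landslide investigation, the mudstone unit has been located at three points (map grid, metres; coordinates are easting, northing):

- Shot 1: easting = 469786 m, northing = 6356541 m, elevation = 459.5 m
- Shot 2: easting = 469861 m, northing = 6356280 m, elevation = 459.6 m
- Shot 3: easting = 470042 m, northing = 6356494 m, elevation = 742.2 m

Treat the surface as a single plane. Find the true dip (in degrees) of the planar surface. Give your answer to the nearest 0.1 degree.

Two edge vectors: Shot 1→Shot 2 = (75, -261, 0.1), Shot 1→Shot 3 = (256, -47, 282.7).
Normal n = (Shot 1→Shot 2) × (Shot 1→Shot 3) = (-73780, -21176.9, 63291).
So ∂z/∂easting = −n_x/n_z = 1.16573 and ∂z/∂northing = −n_y/n_z = 0.33460.
Gradient magnitude |∇z| = √(a² + b²) = √(1.35892 + 0.11195) = 1.21280.
True dip = arctan(1.21280) = 50.5°, dipping toward WSW (azimuth ≈ 254°).

50.5°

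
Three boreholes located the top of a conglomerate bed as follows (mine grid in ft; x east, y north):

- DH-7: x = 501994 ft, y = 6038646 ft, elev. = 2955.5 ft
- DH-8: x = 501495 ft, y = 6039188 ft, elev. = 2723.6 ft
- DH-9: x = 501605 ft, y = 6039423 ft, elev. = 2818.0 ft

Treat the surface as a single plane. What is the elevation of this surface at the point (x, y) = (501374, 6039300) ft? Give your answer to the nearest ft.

2665 ft

Two edge vectors: DH-7→DH-8 = (-499, 542, -231.9), DH-7→DH-9 = (-389, 777, -137.5).
Normal n = (DH-7→DH-8) × (DH-7→DH-9) = (105661.3, 21596.6, -176885).
So ∂z/∂x = −n_x/n_z = 0.59734460 and ∂z/∂y = −n_y/n_z = 0.12209402.
Intercept c from DH-7: 2955.5 − 299863.41 − 737282.54 = −1034190.45.
At (501374, 6039300): z = 299493.1 + 737362.4 − 1034190.45 = 2665.0 ft.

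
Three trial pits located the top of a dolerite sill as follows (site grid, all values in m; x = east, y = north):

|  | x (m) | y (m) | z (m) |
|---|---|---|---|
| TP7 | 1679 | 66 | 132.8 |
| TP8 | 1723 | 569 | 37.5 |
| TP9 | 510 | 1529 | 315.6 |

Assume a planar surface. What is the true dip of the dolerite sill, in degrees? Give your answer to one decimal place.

Let the plane be z = a·x + b·y + c.
TP8−TP7: 44a + 503b = −95.3;  TP9−TP7: −1169a + 1463b = 182.8.
Solving gives a = −0.35466, b = −0.15844.
Gradient magnitude |∇z| = √(a² + b²) = √(0.12578 + 0.02510) = 0.38844.
True dip = arctan(0.38844) = 21.2°, dipping toward ENE (azimuth ≈ 066°).

21.2°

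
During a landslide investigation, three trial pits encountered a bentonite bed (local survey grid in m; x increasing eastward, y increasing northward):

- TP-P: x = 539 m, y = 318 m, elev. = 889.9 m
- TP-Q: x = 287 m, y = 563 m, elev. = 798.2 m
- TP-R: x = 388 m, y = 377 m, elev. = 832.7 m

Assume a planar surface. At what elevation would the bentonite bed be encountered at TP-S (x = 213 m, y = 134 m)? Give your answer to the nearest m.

Two edge vectors: TP-P→TP-Q = (-252, 245, -91.7), TP-P→TP-R = (-151, 59, -57.2).
Normal n = (TP-P→TP-Q) × (TP-P→TP-R) = (-8603.7, -567.7, 22127).
So ∂z/∂x = −n_x/n_z = 0.38883 and ∂z/∂y = −n_y/n_z = 0.02566.
Intercept c from TP-P: 889.9 − 209.58 − 8.16 = 672.16.
At (213, 134): z = 82.8 + 3.4 + 672.16 = 758.4 m.

758 m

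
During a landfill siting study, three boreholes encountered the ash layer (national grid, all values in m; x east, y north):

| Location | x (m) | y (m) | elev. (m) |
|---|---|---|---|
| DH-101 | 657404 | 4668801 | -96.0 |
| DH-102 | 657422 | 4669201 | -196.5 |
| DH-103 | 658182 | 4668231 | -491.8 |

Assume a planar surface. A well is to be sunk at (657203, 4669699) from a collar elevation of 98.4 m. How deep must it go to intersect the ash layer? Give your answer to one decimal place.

258.1 m

Let the plane be z = a·x + b·y + c.
DH-102−DH-101: 18a + 400b = −100.5;  DH-103−DH-101: 778a − 570b = −395.8.
Solving gives a = −0.670705531, b = −0.221068251.
Then c = -96 − a·657404 − b·4668801 = 1472952.17.
At (657203, 4669699): z_contact = −440789.69 − 1032322.19 + 1472952.17 = -159.71 m.
Depth below ground = 98.4 − (-159.71) = 258.1 m.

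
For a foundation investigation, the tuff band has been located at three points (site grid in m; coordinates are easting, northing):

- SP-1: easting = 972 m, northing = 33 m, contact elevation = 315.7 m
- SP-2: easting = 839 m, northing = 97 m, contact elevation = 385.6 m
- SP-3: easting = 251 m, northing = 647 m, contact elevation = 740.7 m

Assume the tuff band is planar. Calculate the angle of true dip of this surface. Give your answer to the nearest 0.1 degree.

25.4°

Let the plane be z = a·easting + b·northing + c.
SP-2−SP-1: −133a + 64b = 69.9;  SP-3−SP-1: −721a + 614b = 425.
Solving gives a = −0.44255, b = 0.17251.
Gradient magnitude |∇z| = √(a² + b²) = √(0.19585 + 0.02976) = 0.47499.
True dip = arctan(0.47499) = 25.4°, dipping toward ESE (azimuth ≈ 111°).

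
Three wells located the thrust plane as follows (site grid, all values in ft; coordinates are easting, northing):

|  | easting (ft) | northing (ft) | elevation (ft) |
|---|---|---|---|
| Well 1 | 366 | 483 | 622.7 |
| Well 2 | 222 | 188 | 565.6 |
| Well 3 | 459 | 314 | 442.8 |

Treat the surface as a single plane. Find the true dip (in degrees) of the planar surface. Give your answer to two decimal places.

45.93°

Let the plane be z = a·easting + b·northing + c.
Well 2−Well 1: −144a − 295b = −57.1;  Well 3−Well 1: 93a − 169b = −179.9.
Solving gives a = −0.83871, b = 0.60296.
Gradient magnitude |∇z| = √(a² + b²) = √(0.70343 + 0.36356) = 1.03295.
True dip = arctan(1.03295) = 45.93°, dipping toward SE (azimuth ≈ 126°).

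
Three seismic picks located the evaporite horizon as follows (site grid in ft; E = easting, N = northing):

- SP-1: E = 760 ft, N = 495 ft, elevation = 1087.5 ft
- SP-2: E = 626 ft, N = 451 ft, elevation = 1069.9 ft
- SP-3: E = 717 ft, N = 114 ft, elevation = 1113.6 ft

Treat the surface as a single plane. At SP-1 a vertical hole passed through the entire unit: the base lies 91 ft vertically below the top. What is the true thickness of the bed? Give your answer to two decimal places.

89.53 ft

Let the plane be z = a·E + b·N + c.
SP-2−SP-1: −134a − 44b = −17.6;  SP-3−SP-1: −43a − 381b = 26.1.
Solving gives a = 0.15976, b = −0.08653.
|∇z| = √(a²+b²) = 0.18169, so dip δ = arctan(0.18169) = 10.30°.
True thickness = vertical thickness × cos δ = 91 × cos 10.30° = 89.53 ft.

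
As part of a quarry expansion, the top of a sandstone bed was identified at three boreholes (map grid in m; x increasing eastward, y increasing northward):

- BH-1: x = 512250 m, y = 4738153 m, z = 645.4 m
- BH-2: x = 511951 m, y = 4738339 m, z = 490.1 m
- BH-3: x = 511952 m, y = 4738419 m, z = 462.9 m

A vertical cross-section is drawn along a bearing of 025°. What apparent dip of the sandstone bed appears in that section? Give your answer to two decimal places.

10.34°

Two edge vectors: BH-1→BH-2 = (-299, 186, -155.3), BH-1→BH-3 = (-298, 266, -182.5).
Normal n = (BH-1→BH-2) × (BH-1→BH-3) = (7364.8, -8288.1, -24106).
So ∂z/∂x = −n_x/n_z = 0.30552 and ∂z/∂y = −n_y/n_z = −0.34382.
Unit vector along 025° is (sin 25°, cos 25°) = (0.4226, 0.9063).
Slope in that direction = a·(0.4226) + b·(0.9063) = −0.18249.
Apparent dip = arctan|0.18249| = 10.34° (true dip is 24.7°, so apparent ≤ true as expected).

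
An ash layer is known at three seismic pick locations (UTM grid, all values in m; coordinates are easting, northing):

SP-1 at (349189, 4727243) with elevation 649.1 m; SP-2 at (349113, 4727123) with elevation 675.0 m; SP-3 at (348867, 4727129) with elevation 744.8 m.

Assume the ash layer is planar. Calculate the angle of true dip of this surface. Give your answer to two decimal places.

Two edge vectors: SP-1→SP-2 = (-76, -120, 25.9), SP-1→SP-3 = (-322, -114, 95.7).
Normal n = (SP-1→SP-2) × (SP-1→SP-3) = (-8531.4, -1066.6, -29976).
So ∂z/∂easting = −n_x/n_z = −0.28461 and ∂z/∂northing = −n_y/n_z = −0.03558.
Gradient magnitude |∇z| = √(a² + b²) = √(0.08100 + 0.00127) = 0.28682.
True dip = arctan(0.28682) = 16.00°, dipping toward E (azimuth ≈ 083°).

16.00°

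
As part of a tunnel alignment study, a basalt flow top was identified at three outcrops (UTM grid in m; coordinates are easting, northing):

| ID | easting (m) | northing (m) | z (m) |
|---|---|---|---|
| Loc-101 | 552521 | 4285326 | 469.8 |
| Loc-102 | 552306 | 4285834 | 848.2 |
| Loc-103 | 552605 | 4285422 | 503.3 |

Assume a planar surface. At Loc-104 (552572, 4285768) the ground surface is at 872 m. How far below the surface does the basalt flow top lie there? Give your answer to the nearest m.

Let the plane be z = a·easting + b·northing + c.
Loc-102−Loc-101: −215a + 508b = 378.4;  Loc-103−Loc-101: 84a + 96b = 33.5.
Solving gives a = −0.30497220, b = 0.61580901.
Then c = 469.8 − a·552521 − b·4285326 = −2469969.01.
At (552572, 4285768): z_contact = −168519.1 + 2639214.5 − 2469969.01 = 726.4 m.
Depth below ground = 872 − 726.4 = 146 m.

146 m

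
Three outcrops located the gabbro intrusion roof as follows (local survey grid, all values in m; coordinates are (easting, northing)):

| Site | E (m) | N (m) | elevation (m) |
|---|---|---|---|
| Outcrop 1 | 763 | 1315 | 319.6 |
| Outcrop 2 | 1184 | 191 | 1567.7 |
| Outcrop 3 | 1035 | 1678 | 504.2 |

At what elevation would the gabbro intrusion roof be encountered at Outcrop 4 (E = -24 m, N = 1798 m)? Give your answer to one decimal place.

Let the plane be z = a·E + b·N + c.
Outcrop 2−Outcrop 1: 421a − 1124b = 1248.1;  Outcrop 3−Outcrop 1: 272a + 363b = 184.6.
Solving gives a = 1.440517, b = −0.570856.
Then c = 319.6 − a·763 − b·1315 = −28.84.
At (-24, 1798): z = −34.6 − 1026.4 − 28.84 = -1089.8 m.

-1089.8 m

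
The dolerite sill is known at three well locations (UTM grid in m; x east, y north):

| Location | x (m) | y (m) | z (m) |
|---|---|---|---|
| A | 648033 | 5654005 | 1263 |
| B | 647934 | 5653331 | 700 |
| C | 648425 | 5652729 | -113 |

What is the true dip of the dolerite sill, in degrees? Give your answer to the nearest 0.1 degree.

46.6°

Let the plane be z = a·x + b·y + c.
B−A: −99a − 674b = −563;  C−A: 392a − 1276b = −1376.
Solving gives a = −0.53526, b = 0.91393.
Gradient magnitude |∇z| = √(a² + b²) = √(0.28650 + 0.83527) = 1.05914.
True dip = arctan(1.05914) = 46.6°, dipping toward SSE (azimuth ≈ 150°).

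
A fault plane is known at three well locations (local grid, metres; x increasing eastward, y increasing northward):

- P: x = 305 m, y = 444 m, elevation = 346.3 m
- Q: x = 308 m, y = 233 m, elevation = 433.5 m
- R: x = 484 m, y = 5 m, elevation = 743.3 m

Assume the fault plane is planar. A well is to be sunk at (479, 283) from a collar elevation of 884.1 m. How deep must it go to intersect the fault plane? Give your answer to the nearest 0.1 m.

257.0 m

Two edge vectors: P→Q = (3, -211, 87.2), P→R = (179, -439, 397).
Normal n = (P→Q) × (P→R) = (-45486.2, 14417.8, 36452).
So ∂z/∂x = −n_x/n_z = 1.24784 and ∂z/∂y = −n_y/n_z = −0.39553.
Intercept c from P: 346.3 − 380.59 + 175.61 = 141.32.
At (479, 283): z_contact = 597.71 − 111.93 + 141.32 = 627.10 m.
Depth below ground = 884.1 − 627.10 = 257.0 m.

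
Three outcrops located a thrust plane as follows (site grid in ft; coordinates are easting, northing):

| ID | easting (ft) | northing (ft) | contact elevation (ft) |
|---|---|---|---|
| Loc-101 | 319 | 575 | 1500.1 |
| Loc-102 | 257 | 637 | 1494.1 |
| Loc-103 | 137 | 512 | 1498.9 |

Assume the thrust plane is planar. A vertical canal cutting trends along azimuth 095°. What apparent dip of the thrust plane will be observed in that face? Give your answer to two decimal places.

Two edge vectors: Loc-101→Loc-102 = (-62, 62, -6), Loc-101→Loc-103 = (-182, -63, -1.2).
Normal n = (Loc-101→Loc-102) × (Loc-101→Loc-103) = (-452.4, 1017.6, 15190).
So ∂z/∂easting = −n_x/n_z = 0.02978 and ∂z/∂northing = −n_y/n_z = −0.06699.
Unit vector along 095° is (sin 95°, cos 95°) = (0.9962, -0.0872).
Slope in that direction = a·(0.9962) + b·(-0.0872) = 0.03551.
Apparent dip = arctan|0.03551| = 2.03° (true dip is 4.2°, so apparent ≤ true as expected).

2.03°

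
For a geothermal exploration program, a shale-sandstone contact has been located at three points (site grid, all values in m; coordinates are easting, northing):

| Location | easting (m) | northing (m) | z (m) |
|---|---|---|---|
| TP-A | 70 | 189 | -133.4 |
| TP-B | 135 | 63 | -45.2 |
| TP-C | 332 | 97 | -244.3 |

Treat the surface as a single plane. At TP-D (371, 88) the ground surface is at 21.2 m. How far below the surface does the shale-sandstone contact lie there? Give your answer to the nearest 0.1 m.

287.3 m

Let the plane be z = a·easting + b·northing + c.
TP-B−TP-A: 65a − 126b = 88.2;  TP-C−TP-A: 262a − 92b = −110.9.
Solving gives a = −0.81710, b = −1.12152.
Then c = -133.4 − a·70 − b·189 = 135.76.
At (371, 88): z_contact = −303.14 − 98.69 + 135.76 = -266.07 m.
Depth below ground = 21.2 − (-266.07) = 287.3 m.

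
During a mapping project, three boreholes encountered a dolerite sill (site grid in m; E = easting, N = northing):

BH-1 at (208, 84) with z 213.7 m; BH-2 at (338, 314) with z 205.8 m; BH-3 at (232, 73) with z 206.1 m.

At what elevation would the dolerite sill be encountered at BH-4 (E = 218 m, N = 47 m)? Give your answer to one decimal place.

206.8 m

Let the plane be z = a·E + b·N + c.
BH-2−BH-1: 130a + 230b = −7.9;  BH-3−BH-1: 24a − 11b = −7.6.
Solving gives a = −0.26401, b = 0.11488.
Then c = 213.7 − a·208 − b·84 = 258.97.
At (218, 47): z = −57.6 + 5.4 + 258.97 = 206.8 m.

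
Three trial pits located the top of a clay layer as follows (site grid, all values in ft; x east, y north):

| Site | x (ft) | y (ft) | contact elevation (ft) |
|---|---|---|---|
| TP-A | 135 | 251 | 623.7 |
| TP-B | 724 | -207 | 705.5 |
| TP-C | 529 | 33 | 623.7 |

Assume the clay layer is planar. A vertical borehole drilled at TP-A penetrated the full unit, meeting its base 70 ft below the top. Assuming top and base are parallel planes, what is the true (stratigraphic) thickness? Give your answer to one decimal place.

Let the plane be z = a·x + b·y + c.
TP-B−TP-A: 589a − 458b = 81.8;  TP-C−TP-A: 394a − 218b = 0.
Solving gives a = −0.34260, b = −0.61920.
|∇z| = √(a²+b²) = 0.70766, so dip δ = arctan(0.70766) = 35.29°.
True thickness = vertical thickness × cos δ = 70 × cos 35.29° = 57.1 ft.

57.1 ft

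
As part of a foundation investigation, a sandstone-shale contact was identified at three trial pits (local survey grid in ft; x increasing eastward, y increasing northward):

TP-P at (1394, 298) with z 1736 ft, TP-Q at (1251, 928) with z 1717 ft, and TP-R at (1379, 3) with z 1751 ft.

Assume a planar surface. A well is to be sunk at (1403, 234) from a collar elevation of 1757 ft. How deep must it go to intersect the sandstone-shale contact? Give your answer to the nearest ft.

Two edge vectors: TP-P→TP-Q = (-143, 630, -19), TP-P→TP-R = (-15, -295, 15).
Normal n = (TP-P→TP-Q) × (TP-P→TP-R) = (3845, 2430, 51635).
So ∂z/∂x = −n_x/n_z = −0.07446 and ∂z/∂y = −n_y/n_z = −0.04706.
Intercept c from TP-P: 1736 + 103.80 + 14.02 = 1853.83.
At (1403, 234): z_contact = −104.5 − 11.0 + 1853.83 = 1738.3 ft.
Depth below ground = 1757 − 1738.3 = 19 ft.

19 ft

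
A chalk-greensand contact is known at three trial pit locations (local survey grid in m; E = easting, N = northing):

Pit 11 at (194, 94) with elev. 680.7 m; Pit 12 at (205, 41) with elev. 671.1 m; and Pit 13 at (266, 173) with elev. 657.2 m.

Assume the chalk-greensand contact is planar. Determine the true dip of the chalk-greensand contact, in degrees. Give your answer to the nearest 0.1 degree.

Let the plane be z = a·E + b·N + c.
Pit 12−Pit 11: 11a − 53b = −9.6;  Pit 13−Pit 11: 72a + 79b = −23.5.
Solving gives a = −0.42773, b = 0.09236.
Gradient magnitude |∇z| = √(a² + b²) = √(0.18295 + 0.00853) = 0.43758.
True dip = arctan(0.43758) = 23.6°, dipping toward ESE (azimuth ≈ 102°).

23.6°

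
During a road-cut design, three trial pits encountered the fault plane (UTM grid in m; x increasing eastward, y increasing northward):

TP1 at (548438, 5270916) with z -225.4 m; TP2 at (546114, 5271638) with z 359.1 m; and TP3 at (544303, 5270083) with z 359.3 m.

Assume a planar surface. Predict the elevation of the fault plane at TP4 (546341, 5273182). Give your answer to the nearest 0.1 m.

Let the plane be z = a·x + b·y + c.
TP2−TP1: −2324a + 722b = 584.5;  TP3−TP1: −4135a − 833b = 584.7.
Solving gives a = −0.184713480, b = 0.214994284.
Then c = -225.4 − a·548438 − b·5270916 = −1032138.32.
At (546341, 5273182): z = −100916.5 + 1133704.0 − 1032138.32 = 649.1 m.

649.1 m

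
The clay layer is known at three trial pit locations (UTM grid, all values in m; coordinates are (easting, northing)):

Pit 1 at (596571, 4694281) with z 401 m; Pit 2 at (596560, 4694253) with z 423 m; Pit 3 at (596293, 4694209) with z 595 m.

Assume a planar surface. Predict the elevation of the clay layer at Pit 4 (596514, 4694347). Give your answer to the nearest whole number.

Let the plane be z = a·E + b·N + c.
Pit 2−Pit 1: −11a − 28b = 22;  Pit 3−Pit 1: −278a − 72b = 194.
Solving gives a = −0.55034325, b = −0.56950801.
Then c = 401 − a·596571 − b·4694281 = 3002150.45.
At (596514, 4694347): z = −328287.5 − 2673468.2 + 3002150.45 = 394.8 m.

395 m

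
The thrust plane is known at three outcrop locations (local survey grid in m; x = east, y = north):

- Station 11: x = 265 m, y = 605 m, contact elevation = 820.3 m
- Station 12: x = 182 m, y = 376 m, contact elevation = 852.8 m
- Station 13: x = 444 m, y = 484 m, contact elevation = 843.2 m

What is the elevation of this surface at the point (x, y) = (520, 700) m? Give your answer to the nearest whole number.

Two edge vectors: Station 11→Station 12 = (-83, -229, 32.5), Station 11→Station 13 = (179, -121, 22.9).
Normal n = (Station 11→Station 12) × (Station 11→Station 13) = (-1311.6, 7718.2, 51034).
So ∂z/∂x = −n_x/n_z = 0.02570 and ∂z/∂y = −n_y/n_z = −0.15124.
Intercept c from Station 11: 820.3 − 6.81 + 91.50 = 904.99.
At (520, 700): z = 13.4 − 105.9 + 904.99 = 812.5 m.

812 m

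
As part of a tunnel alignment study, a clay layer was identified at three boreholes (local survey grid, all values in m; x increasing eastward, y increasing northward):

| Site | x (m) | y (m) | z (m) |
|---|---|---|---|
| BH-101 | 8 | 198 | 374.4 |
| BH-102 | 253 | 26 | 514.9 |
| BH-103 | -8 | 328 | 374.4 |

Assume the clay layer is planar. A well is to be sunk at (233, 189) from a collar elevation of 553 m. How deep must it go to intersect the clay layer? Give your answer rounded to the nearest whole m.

Two edge vectors: BH-101→BH-102 = (245, -172, 140.5), BH-101→BH-103 = (-16, 130, 0).
Normal n = (BH-101→BH-102) × (BH-101→BH-103) = (-18265, -2248, 29098).
So ∂z/∂x = −n_x/n_z = 0.62771 and ∂z/∂y = −n_y/n_z = 0.07726.
Intercept c from BH-101: 374.4 − 5.02 − 15.30 = 354.08.
At (233, 189): z_contact = 146.3 + 14.6 + 354.08 = 514.9 m.
Depth below ground = 553 − 514.9 = 38 m.

38 m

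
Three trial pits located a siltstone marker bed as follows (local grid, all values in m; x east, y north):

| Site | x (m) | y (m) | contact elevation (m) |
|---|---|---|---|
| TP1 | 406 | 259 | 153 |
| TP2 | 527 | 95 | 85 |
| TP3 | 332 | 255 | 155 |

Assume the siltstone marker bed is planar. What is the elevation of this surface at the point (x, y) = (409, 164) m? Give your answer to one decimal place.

Let the plane be z = a·x + b·y + c.
TP2−TP1: 121a − 164b = −68;  TP3−TP1: −74a − 4b = 2.
Solving gives a = −0.04754, b = 0.37956.
Then c = 153 − a·406 − b·259 = 74.00.
At (409, 164): z = −19.4 + 62.2 + 74.00 = 116.8 m.

116.8 m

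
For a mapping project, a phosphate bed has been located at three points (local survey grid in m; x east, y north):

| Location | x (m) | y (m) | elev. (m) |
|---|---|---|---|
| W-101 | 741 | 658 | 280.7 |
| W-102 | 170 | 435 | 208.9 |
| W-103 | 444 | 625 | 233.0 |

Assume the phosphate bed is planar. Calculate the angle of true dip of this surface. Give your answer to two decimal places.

Let the plane be z = a·x + b·y + c.
W-102−W-101: −571a − 223b = −71.8;  W-103−W-101: −297a − 33b = −47.7.
Solving gives a = 0.17447, b = −0.12476.
Gradient magnitude |∇z| = √(a² + b²) = √(0.03044 + 0.01556) = 0.21449.
True dip = arctan(0.21449) = 12.11°, dipping toward NW (azimuth ≈ 306°).

12.11°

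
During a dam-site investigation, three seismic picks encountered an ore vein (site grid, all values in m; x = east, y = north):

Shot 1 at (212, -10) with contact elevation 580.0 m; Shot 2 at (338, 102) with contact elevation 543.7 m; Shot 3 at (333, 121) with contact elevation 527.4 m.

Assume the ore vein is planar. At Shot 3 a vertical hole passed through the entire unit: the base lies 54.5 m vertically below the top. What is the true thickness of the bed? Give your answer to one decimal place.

Let the plane be z = a·x + b·y + c.
Shot 2−Shot 1: 126a + 112b = −36.3;  Shot 3−Shot 1: 121a + 131b = −52.6.
Solving gives a = 0.38453, b = −0.75670.
|∇z| = √(a²+b²) = 0.84880, so dip δ = arctan(0.84880) = 40.32°.
True thickness = vertical thickness × cos δ = 54.5 × cos 40.32° = 41.6 m.

41.6 m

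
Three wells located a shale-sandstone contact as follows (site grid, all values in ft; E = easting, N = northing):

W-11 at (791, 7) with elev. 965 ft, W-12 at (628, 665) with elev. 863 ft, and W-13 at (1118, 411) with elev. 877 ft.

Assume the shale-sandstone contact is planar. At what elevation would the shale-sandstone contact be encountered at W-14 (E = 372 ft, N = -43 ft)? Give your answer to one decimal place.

Two edge vectors: W-11→W-12 = (-163, 658, -102), W-11→W-13 = (327, 404, -88).
Normal n = (W-11→W-12) × (W-11→W-13) = (-16696, -47698, -281018).
So ∂z/∂E = −n_x/n_z = −0.059413 and ∂z/∂N = −n_y/n_z = −0.169733.
Intercept c from W-11: 965 + 47.00 + 1.19 = 1013.18.
At (372, -43): z = −22.1 + 7.3 + 1013.18 = 998.4 ft.

998.4 ft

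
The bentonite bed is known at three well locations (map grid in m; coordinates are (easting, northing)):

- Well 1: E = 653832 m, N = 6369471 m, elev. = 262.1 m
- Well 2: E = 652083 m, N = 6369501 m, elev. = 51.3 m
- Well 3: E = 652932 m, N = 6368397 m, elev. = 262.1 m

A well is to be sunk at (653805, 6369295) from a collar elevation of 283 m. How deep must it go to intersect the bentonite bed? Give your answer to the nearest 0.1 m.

6.6 m

Let the plane be z = a·E + b·N + c.
Well 2−Well 1: −1749a + 30b = −210.8;  Well 3−Well 1: −900a − 1074b = 0.
Solving gives a = 0.118818154, b = −0.099568286.
Then c = 262.1 − a·653832 − b·6369471 = 556772.30.
At (653805, 6369295): z_contact = 77683.90 − 634179.78 + 556772.30 = 276.42 m.
Depth below ground = 283 − 276.42 = 6.6 m.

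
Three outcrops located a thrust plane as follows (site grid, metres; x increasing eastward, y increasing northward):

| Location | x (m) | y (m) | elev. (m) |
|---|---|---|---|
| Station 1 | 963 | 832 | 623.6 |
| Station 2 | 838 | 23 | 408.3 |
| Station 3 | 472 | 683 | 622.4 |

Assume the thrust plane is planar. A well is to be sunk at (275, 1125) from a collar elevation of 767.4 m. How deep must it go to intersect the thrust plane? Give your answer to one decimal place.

5.6 m

Let the plane be z = a·x + b·y + c.
Station 2−Station 1: −125a − 809b = −215.3;  Station 3−Station 1: −491a − 149b = −1.2.
Solving gives a = −0.082170, b = 0.278827.
Then c = 623.6 − a·963 − b·832 = 470.75.
At (275, 1125): z_contact = −22.60 + 313.68 + 470.75 = 761.83 m.
Depth below ground = 767.4 − 761.83 = 5.6 m.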